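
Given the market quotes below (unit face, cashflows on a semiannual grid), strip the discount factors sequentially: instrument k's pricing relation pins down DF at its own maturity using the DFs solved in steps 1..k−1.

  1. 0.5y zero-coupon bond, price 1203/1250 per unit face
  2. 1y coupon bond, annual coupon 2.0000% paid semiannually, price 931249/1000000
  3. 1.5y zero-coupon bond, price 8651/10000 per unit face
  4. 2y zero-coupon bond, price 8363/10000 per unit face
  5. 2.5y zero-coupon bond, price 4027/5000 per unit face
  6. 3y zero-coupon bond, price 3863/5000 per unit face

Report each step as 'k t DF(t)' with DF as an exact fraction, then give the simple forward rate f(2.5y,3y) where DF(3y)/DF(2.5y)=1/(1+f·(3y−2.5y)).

step 1 [0.5y] zero: DF = P = 1203/1250 ≈ 0.962400
step 2 [1y] bond c/2=1/100: DF=(931249/1000000 − 1/100·(0.962400))/(1+1/100) = 73/80 ≈ 0.912500
step 3 [1.5y] zero: DF = P = 8651/10000 ≈ 0.865100
step 4 [2y] zero: DF = P = 8363/10000 ≈ 0.836300
step 5 [2.5y] zero: DF = P = 4027/5000 ≈ 0.805400
step 6 [3y] zero: DF = P = 3863/5000 ≈ 0.772600

1 1/2 1203/1250
2 1 73/80
3 3/2 8651/10000
4 2 8363/10000
5 5/2 4027/5000
6 3 3863/5000
f(2.5y,3y) = ((4027/5000)/(3863/5000) − 1)/(1/2) = 328/3863 ≈ 8.4908%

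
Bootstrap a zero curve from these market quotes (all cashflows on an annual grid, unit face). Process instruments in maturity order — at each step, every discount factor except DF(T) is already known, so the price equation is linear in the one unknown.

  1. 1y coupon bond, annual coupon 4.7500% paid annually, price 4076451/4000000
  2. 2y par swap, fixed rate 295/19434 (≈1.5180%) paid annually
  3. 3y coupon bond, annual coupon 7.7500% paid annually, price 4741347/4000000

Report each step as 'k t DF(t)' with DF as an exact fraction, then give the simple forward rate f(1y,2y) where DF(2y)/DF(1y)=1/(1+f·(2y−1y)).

1 1 9729/10000
2 2 1941/2000
3 3 9603/10000
f(1y,2y) = ((9729/10000)/(1941/2000) − 1)/(1) = 8/3235 ≈ 0.2473%

step 1 [1y] bond c/1=19/400: DF=(4076451/4000000 − 19/400·(0))/(1+19/400) = 9729/10000 ≈ 0.972900
step 2 [2y] swap r/1=295/19434: DF=(1 − 295/19434·(0.972900))/(1+295/19434) = 1941/2000 ≈ 0.970500
step 3 [3y] bond c/1=31/400: DF=(4741347/4000000 − 31/400·(0.972900+0.970500))/(1+31/400) = 9603/10000 ≈ 0.960300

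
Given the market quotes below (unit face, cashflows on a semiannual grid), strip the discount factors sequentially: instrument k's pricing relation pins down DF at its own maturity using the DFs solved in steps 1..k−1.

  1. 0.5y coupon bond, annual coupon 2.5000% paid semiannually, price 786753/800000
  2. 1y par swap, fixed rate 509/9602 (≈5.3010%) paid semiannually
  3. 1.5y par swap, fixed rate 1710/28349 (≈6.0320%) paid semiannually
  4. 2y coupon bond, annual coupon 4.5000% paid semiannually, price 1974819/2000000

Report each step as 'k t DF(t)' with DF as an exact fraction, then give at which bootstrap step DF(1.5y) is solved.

step 1 [0.5y] bond c/2=1/80: DF=(786753/800000 − 1/80·(0))/(1+1/80) = 9713/10000 ≈ 0.971300
step 2 [1y] swap r/2=509/19204: DF=(1 − 509/19204·(0.971300))/(1+509/19204) = 9491/10000 ≈ 0.949100
step 3 [1.5y] swap r/2=855/28349: DF=(1 − 855/28349·(0.971300+0.949100))/(1+855/28349) = 1829/2000 ≈ 0.914500
step 4 [2y] bond c/2=9/400: DF=(1974819/2000000 − 9/400·(0.971300+0.949100+0.914500))/(1+9/400) = 9033/10000 ≈ 0.903300

1 1/2 9713/10000
2 1 9491/10000
3 3/2 1829/2000
4 2 9033/10000
DF(1.5y) is solved at step 3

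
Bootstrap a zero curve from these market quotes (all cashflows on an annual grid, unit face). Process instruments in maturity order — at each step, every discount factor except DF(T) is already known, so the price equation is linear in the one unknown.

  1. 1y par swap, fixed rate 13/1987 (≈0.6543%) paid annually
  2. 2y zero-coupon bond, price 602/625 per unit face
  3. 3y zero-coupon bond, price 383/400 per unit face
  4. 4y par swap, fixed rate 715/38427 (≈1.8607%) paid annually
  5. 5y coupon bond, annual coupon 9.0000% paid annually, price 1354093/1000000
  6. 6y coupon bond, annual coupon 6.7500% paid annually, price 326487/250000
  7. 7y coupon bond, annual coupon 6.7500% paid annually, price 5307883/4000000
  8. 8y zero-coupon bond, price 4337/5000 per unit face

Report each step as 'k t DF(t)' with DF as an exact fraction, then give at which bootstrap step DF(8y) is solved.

1 1 1987/2000
2 2 602/625
3 3 383/400
4 4 1857/2000
5 5 37/40
6 6 9219/10000
7 7 8833/10000
8 8 4337/5000
DF(8y) is solved at step 8

step 1 [1y] swap r/1=13/1987: DF=(1 − 13/1987·(0))/(1+13/1987) = 1987/2000 ≈ 0.993500
step 2 [2y] zero: DF = P = 602/625 ≈ 0.963200
step 3 [3y] zero: DF = P = 383/400 ≈ 0.957500
step 4 [4y] swap r/1=715/38427: DF=(1 − 715/38427·(0.993500+0.963200+0.957500))/(1+715/38427) = 1857/2000 ≈ 0.928500
step 5 [5y] bond c/1=9/100: DF=(1354093/1000000 − 9/100·(0.993500+0.963200+0.957500+0.928500))/(1+9/100) = 37/40 ≈ 0.925000
step 6 [6y] bond c/1=27/400: DF=(326487/250000 − 27/400·(0.993500+0.963200+0.957500+0.928500+0.925000))/(1+27/400) = 9219/10000 ≈ 0.921900
step 7 [7y] bond c/1=27/400: DF=(5307883/4000000 − 27/400·(0.993500+0.963200+0.957500+0.928500+0.925000+0.921900))/(1+27/400) = 8833/10000 ≈ 0.883300
step 8 [8y] zero: DF = P = 4337/5000 ≈ 0.867400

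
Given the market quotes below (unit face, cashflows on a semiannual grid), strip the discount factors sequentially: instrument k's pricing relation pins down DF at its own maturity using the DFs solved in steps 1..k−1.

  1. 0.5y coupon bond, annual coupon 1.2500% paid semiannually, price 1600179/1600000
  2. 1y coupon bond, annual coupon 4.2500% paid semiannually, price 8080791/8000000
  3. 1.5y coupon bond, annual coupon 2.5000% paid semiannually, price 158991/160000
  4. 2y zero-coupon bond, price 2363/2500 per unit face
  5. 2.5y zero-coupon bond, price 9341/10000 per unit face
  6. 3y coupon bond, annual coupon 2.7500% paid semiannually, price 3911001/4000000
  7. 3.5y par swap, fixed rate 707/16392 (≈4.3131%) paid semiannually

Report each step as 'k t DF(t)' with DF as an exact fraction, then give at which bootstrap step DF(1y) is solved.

step 1 [0.5y] bond c/2=1/160: DF=(1600179/1600000 − 1/160·(0))/(1+1/160) = 9939/10000 ≈ 0.993900
step 2 [1y] bond c/2=17/800: DF=(8080791/8000000 − 17/800·(0.993900))/(1+17/800) = 2421/2500 ≈ 0.968400
step 3 [1.5y] bond c/2=1/80: DF=(158991/160000 − 1/80·(0.993900+0.968400))/(1+1/80) = 2393/2500 ≈ 0.957200
step 4 [2y] zero: DF = P = 2363/2500 ≈ 0.945200
step 5 [2.5y] zero: DF = P = 9341/10000 ≈ 0.934100
step 6 [3y] bond c/2=11/800: DF=(3911001/4000000 − 11/800·(0.993900+0.968400+0.957200+0.945200+0.934100))/(1+11/800) = 4497/5000 ≈ 0.899400
step 7 [3.5y] swap r/2=707/32784: DF=(1 − 707/32784·(0.993900+0.968400+0.957200+0.945200+0.934100+0.899400))/(1+707/32784) = 4293/5000 ≈ 0.858600

1 1/2 9939/10000
2 1 2421/2500
3 3/2 2393/2500
4 2 2363/2500
5 5/2 9341/10000
6 3 4497/5000
7 7/2 4293/5000
DF(1y) is solved at step 2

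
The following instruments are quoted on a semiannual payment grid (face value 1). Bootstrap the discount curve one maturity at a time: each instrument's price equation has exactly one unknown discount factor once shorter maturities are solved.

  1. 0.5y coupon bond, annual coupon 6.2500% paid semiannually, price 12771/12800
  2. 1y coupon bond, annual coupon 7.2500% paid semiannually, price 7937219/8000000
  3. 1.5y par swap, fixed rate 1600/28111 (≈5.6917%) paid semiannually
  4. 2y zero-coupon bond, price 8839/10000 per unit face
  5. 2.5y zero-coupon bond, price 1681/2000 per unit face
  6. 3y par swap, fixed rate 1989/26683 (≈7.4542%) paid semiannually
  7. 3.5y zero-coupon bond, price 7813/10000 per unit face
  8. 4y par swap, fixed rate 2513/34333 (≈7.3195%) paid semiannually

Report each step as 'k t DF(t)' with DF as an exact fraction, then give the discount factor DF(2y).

1 1/2 387/400
2 1 2309/2500
3 3/2 23/25
4 2 8839/10000
5 5/2 1681/2000
6 3 8011/10000
7 7/2 7813/10000
8 4 7487/10000
DF(2y) = 8839/10000 ≈ 0.883900

step 1 [0.5y] bond c/2=1/32: DF=(12771/12800 − 1/32·(0))/(1+1/32) = 387/400 ≈ 0.967500
step 2 [1y] bond c/2=29/800: DF=(7937219/8000000 − 29/800·(0.967500))/(1+29/800) = 2309/2500 ≈ 0.923600
step 3 [1.5y] swap r/2=800/28111: DF=(1 − 800/28111·(0.967500+0.923600))/(1+800/28111) = 23/25 ≈ 0.920000
step 4 [2y] zero: DF = P = 8839/10000 ≈ 0.883900
step 5 [2.5y] zero: DF = P = 1681/2000 ≈ 0.840500
step 6 [3y] swap r/2=1989/53366: DF=(1 − 1989/53366·(0.967500+0.923600+0.920000+0.883900+0.840500))/(1+1989/53366) = 8011/10000 ≈ 0.801100
step 7 [3.5y] zero: DF = P = 7813/10000 ≈ 0.781300
step 8 [4y] swap r/2=2513/68666: DF=(1 − 2513/68666·(0.967500+0.923600+0.920000+0.883900+0.840500+0.801100+0.781300))/(1+2513/68666) = 7487/10000 ≈ 0.748700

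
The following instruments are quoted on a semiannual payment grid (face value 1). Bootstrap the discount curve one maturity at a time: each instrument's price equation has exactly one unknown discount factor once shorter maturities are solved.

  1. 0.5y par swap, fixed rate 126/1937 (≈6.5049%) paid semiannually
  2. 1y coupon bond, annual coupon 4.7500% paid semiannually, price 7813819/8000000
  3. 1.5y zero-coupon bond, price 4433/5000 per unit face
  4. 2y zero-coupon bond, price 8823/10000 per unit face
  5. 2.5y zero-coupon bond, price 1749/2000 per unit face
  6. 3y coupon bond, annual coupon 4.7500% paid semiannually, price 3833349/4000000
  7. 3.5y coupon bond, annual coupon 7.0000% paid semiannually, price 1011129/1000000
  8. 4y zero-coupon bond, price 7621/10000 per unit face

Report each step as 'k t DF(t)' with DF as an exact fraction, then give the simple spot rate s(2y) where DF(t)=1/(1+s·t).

step 1 [0.5y] swap r/2=63/1937: DF=(1 − 63/1937·(0))/(1+63/1937) = 1937/2000 ≈ 0.968500
step 2 [1y] bond c/2=19/800: DF=(7813819/8000000 − 19/800·(0.968500))/(1+19/800) = 2329/2500 ≈ 0.931600
step 3 [1.5y] zero: DF = P = 4433/5000 ≈ 0.886600
step 4 [2y] zero: DF = P = 8823/10000 ≈ 0.882300
step 5 [2.5y] zero: DF = P = 1749/2000 ≈ 0.874500
step 6 [3y] bond c/2=19/800: DF=(3833349/4000000 − 19/800·(0.968500+0.931600+0.886600+0.882300+0.874500))/(1+19/800) = 8307/10000 ≈ 0.830700
step 7 [3.5y] bond c/2=7/200: DF=(1011129/1000000 − 7/200·(0.968500+0.931600+0.886600+0.882300+0.874500+0.830700))/(1+7/200) = 497/625 ≈ 0.795200
step 8 [4y] zero: DF = P = 7621/10000 ≈ 0.762100

1 1/2 1937/2000
2 1 2329/2500
3 3/2 4433/5000
4 2 8823/10000
5 5/2 1749/2000
6 3 8307/10000
7 7/2 497/625
8 4 7621/10000
s(2y) = (1/(8823/10000) − 1)/(2) = 1177/17646 ≈ 6.6701%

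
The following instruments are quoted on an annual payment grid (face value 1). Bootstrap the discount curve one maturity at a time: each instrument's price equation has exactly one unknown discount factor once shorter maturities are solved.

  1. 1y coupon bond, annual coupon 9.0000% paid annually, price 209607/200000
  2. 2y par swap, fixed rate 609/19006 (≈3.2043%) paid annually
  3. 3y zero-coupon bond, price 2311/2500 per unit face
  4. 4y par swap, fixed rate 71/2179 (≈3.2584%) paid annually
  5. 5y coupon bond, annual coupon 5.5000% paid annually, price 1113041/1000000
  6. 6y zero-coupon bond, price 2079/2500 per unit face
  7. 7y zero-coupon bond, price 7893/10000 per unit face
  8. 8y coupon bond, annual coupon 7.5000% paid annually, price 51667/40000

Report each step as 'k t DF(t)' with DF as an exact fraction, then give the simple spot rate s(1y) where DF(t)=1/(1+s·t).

step 1 [1y] bond c/1=9/100: DF=(209607/200000 − 9/100·(0))/(1+9/100) = 1923/2000 ≈ 0.961500
step 2 [2y] swap r/1=609/19006: DF=(1 − 609/19006·(0.961500))/(1+609/19006) = 9391/10000 ≈ 0.939100
step 3 [3y] zero: DF = P = 2311/2500 ≈ 0.924400
step 4 [4y] swap r/1=71/2179: DF=(1 − 71/2179·(0.961500+0.939100+0.924400))/(1+71/2179) = 8793/10000 ≈ 0.879300
step 5 [5y] bond c/1=11/200: DF=(1113041/1000000 − 11/200·(0.961500+0.939100+0.924400+0.879300))/(1+11/200) = 8619/10000 ≈ 0.861900
step 6 [6y] zero: DF = P = 2079/2500 ≈ 0.831600
step 7 [7y] zero: DF = P = 7893/10000 ≈ 0.789300
step 8 [8y] bond c/1=3/40: DF=(51667/40000 − 3/40·(0.961500+0.939100+0.924400+0.879300+0.861900+0.831600+0.789300))/(1+3/40) = 7699/10000 ≈ 0.769900

1 1 1923/2000
2 2 9391/10000
3 3 2311/2500
4 4 8793/10000
5 5 8619/10000
6 6 2079/2500
7 7 7893/10000
8 8 7699/10000
s(1y) = (1/(1923/2000) − 1)/(1) = 77/1923 ≈ 4.0042%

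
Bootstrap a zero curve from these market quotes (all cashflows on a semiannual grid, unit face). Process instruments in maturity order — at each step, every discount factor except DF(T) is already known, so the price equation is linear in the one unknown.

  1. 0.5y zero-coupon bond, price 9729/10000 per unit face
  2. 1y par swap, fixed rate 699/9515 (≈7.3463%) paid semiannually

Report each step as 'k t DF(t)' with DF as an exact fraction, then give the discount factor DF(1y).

step 1 [0.5y] zero: DF = P = 9729/10000 ≈ 0.972900
step 2 [1y] swap r/2=699/19030: DF=(1 − 699/19030·(0.972900))/(1+699/19030) = 9301/10000 ≈ 0.930100

1 1/2 9729/10000
2 1 9301/10000
DF(1y) = 9301/10000 ≈ 0.930100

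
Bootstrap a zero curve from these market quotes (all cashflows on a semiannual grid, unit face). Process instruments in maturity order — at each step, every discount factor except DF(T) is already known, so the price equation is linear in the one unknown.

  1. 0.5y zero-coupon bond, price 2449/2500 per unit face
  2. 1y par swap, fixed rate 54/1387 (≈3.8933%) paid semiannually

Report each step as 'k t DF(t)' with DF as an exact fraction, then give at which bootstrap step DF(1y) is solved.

1 1/2 2449/2500
2 1 4811/5000
DF(1y) is solved at step 2

step 1 [0.5y] zero: DF = P = 2449/2500 ≈ 0.979600
step 2 [1y] swap r/2=27/1387: DF=(1 − 27/1387·(0.979600))/(1+27/1387) = 4811/5000 ≈ 0.962200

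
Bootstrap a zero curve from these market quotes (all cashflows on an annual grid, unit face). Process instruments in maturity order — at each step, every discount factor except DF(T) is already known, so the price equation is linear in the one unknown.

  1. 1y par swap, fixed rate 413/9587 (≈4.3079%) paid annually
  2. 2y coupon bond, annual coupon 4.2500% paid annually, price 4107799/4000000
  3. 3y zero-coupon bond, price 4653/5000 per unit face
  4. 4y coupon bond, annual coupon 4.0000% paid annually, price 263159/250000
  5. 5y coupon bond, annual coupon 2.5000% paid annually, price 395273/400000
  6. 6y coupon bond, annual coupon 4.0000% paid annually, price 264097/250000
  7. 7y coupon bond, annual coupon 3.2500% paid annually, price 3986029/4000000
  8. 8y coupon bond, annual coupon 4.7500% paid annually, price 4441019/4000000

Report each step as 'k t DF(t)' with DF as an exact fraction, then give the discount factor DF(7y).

step 1 [1y] swap r/1=413/9587: DF=(1 − 413/9587·(0))/(1+413/9587) = 9587/10000 ≈ 0.958700
step 2 [2y] bond c/1=17/400: DF=(4107799/4000000 − 17/400·(0.958700))/(1+17/400) = 473/500 ≈ 0.946000
step 3 [3y] zero: DF = P = 4653/5000 ≈ 0.930600
step 4 [4y] bond c/1=1/25: DF=(263159/250000 − 1/25·(0.958700+0.946000+0.930600))/(1+1/25) = 9031/10000 ≈ 0.903100
step 5 [5y] bond c/1=1/40: DF=(395273/400000 − 1/40·(0.958700+0.946000+0.930600+0.903100))/(1+1/40) = 8729/10000 ≈ 0.872900
step 6 [6y] bond c/1=1/25: DF=(264097/250000 − 1/25·(0.958700+0.946000+0.930600+0.903100+0.872900))/(1+1/25) = 524/625 ≈ 0.838400
step 7 [7y] bond c/1=13/400: DF=(3986029/4000000 − 13/400·(0.958700+0.946000+0.930600+0.903100+0.872900+0.838400))/(1+13/400) = 496/625 ≈ 0.793600
step 8 [8y] bond c/1=19/400: DF=(4441019/4000000 − 19/400·(0.958700+0.946000+0.930600+0.903100+0.872900+0.838400+0.793600))/(1+19/400) = 971/1250 ≈ 0.776800

1 1 9587/10000
2 2 473/500
3 3 4653/5000
4 4 9031/10000
5 5 8729/10000
6 6 524/625
7 7 496/625
8 8 971/1250
DF(7y) = 496/625 ≈ 0.793600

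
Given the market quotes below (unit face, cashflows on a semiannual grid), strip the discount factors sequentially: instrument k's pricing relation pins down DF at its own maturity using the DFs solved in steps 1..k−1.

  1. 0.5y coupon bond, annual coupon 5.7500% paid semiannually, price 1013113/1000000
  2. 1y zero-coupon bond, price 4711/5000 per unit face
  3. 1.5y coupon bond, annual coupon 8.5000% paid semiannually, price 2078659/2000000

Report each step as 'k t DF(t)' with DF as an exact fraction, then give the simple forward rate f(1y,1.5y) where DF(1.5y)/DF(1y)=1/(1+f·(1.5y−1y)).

1 1/2 1231/1250
2 1 4711/5000
3 3/2 574/625
f(1y,1.5y) = ((4711/5000)/(574/625) − 1)/(1/2) = 17/328 ≈ 5.1829%

step 1 [0.5y] bond c/2=23/800: DF=(1013113/1000000 − 23/800·(0))/(1+23/800) = 1231/1250 ≈ 0.984800
step 2 [1y] zero: DF = P = 4711/5000 ≈ 0.942200
step 3 [1.5y] bond c/2=17/400: DF=(2078659/2000000 − 17/400·(0.984800+0.942200))/(1+17/400) = 574/625 ≈ 0.918400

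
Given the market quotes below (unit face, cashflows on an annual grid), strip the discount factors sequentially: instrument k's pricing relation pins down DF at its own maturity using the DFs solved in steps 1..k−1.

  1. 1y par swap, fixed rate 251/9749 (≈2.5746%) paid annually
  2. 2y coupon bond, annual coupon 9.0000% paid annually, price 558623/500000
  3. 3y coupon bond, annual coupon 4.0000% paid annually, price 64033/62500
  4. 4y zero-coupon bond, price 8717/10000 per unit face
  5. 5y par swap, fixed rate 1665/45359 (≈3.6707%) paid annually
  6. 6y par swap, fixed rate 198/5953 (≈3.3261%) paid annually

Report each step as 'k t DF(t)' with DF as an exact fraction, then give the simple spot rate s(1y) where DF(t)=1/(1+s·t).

step 1 [1y] swap r/1=251/9749: DF=(1 − 251/9749·(0))/(1+251/9749) = 9749/10000 ≈ 0.974900
step 2 [2y] bond c/1=9/100: DF=(558623/500000 − 9/100·(0.974900))/(1+9/100) = 1889/2000 ≈ 0.944500
step 3 [3y] bond c/1=1/25: DF=(64033/62500 − 1/25·(0.974900+0.944500))/(1+1/25) = 9113/10000 ≈ 0.911300
step 4 [4y] zero: DF = P = 8717/10000 ≈ 0.871700
step 5 [5y] swap r/1=1665/45359: DF=(1 − 1665/45359·(0.974900+0.944500+0.911300+0.871700))/(1+1665/45359) = 1667/2000 ≈ 0.833500
step 6 [6y] swap r/1=198/5953: DF=(1 − 198/5953·(0.974900+0.944500+0.911300+0.871700+0.833500))/(1+198/5953) = 4109/5000 ≈ 0.821800

1 1 9749/10000
2 2 1889/2000
3 3 9113/10000
4 4 8717/10000
5 5 1667/2000
6 6 4109/5000
s(1y) = (1/(9749/10000) − 1)/(1) = 251/9749 ≈ 2.5746%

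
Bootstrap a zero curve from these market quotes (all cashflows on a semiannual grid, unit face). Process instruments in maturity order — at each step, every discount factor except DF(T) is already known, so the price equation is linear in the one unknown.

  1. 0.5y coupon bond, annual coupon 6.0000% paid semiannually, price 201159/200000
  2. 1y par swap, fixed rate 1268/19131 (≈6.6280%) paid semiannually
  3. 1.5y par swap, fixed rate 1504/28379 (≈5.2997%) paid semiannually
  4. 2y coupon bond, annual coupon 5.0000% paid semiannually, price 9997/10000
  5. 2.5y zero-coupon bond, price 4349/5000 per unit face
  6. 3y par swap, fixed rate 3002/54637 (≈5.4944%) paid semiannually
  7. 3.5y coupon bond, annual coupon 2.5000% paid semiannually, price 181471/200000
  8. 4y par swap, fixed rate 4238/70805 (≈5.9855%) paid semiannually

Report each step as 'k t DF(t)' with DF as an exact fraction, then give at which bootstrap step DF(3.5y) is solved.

1 1/2 1953/2000
2 1 4683/5000
3 3/2 578/625
4 2 9061/10000
5 5/2 4349/5000
6 3 8499/10000
7 7/2 8287/10000
8 4 7881/10000
DF(3.5y) is solved at step 7

step 1 [0.5y] bond c/2=3/100: DF=(201159/200000 − 3/100·(0))/(1+3/100) = 1953/2000 ≈ 0.976500
step 2 [1y] swap r/2=634/19131: DF=(1 − 634/19131·(0.976500))/(1+634/19131) = 4683/5000 ≈ 0.936600
step 3 [1.5y] swap r/2=752/28379: DF=(1 − 752/28379·(0.976500+0.936600))/(1+752/28379) = 578/625 ≈ 0.924800
step 4 [2y] bond c/2=1/40: DF=(9997/10000 − 1/40·(0.976500+0.936600+0.924800))/(1+1/40) = 9061/10000 ≈ 0.906100
step 5 [2.5y] zero: DF = P = 4349/5000 ≈ 0.869800
step 6 [3y] swap r/2=1501/54637: DF=(1 − 1501/54637·(0.976500+0.936600+0.924800+0.906100+0.869800))/(1+1501/54637) = 8499/10000 ≈ 0.849900
step 7 [3.5y] bond c/2=1/80: DF=(181471/200000 − 1/80·(0.976500+0.936600+0.924800+0.906100+0.869800+0.849900))/(1+1/80) = 8287/10000 ≈ 0.828700
step 8 [4y] swap r/2=2119/70805: DF=(1 − 2119/70805·(0.976500+0.936600+0.924800+0.906100+0.869800+0.849900+0.828700))/(1+2119/70805) = 7881/10000 ≈ 0.788100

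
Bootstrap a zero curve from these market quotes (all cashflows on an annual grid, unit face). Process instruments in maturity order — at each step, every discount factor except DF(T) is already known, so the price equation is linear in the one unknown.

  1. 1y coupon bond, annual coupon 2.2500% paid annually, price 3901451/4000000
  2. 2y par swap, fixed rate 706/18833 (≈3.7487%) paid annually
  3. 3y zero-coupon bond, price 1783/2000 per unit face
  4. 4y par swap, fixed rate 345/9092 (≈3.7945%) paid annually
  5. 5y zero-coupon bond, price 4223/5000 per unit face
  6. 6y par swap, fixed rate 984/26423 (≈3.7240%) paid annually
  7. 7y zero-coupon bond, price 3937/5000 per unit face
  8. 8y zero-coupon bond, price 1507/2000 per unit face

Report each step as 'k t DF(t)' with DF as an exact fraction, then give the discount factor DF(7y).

1 1 9539/10000
2 2 4647/5000
3 3 1783/2000
4 4 431/500
5 5 4223/5000
6 6 502/625
7 7 3937/5000
8 8 1507/2000
DF(7y) = 3937/5000 ≈ 0.787400

step 1 [1y] bond c/1=9/400: DF=(3901451/4000000 − 9/400·(0))/(1+9/400) = 9539/10000 ≈ 0.953900
step 2 [2y] swap r/1=706/18833: DF=(1 − 706/18833·(0.953900))/(1+706/18833) = 4647/5000 ≈ 0.929400
step 3 [3y] zero: DF = P = 1783/2000 ≈ 0.891500
step 4 [4y] swap r/1=345/9092: DF=(1 − 345/9092·(0.953900+0.929400+0.891500))/(1+345/9092) = 431/500 ≈ 0.862000
step 5 [5y] zero: DF = P = 4223/5000 ≈ 0.844600
step 6 [6y] swap r/1=984/26423: DF=(1 − 984/26423·(0.953900+0.929400+0.891500+0.862000+0.844600))/(1+984/26423) = 502/625 ≈ 0.803200
step 7 [7y] zero: DF = P = 3937/5000 ≈ 0.787400
step 8 [8y] zero: DF = P = 1507/2000 ≈ 0.753500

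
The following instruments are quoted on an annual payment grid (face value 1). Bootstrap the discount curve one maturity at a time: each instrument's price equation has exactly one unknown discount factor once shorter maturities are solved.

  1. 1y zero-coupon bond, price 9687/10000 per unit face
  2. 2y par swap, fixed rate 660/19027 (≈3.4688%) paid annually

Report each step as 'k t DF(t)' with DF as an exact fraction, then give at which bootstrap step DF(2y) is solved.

1 1 9687/10000
2 2 467/500
DF(2y) is solved at step 2

step 1 [1y] zero: DF = P = 9687/10000 ≈ 0.968700
step 2 [2y] swap r/1=660/19027: DF=(1 − 660/19027·(0.968700))/(1+660/19027) = 467/500 ≈ 0.934000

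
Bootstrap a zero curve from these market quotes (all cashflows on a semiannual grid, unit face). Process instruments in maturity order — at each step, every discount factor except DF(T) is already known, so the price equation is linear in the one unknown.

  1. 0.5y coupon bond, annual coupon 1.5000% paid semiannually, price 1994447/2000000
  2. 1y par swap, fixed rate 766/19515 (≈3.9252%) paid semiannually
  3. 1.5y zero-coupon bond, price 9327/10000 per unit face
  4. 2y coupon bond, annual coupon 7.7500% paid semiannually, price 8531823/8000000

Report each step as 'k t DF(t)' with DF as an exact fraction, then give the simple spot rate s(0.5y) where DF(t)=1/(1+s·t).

step 1 [0.5y] bond c/2=3/400: DF=(1994447/2000000 − 3/400·(0))/(1+3/400) = 4949/5000 ≈ 0.989800
step 2 [1y] swap r/2=383/19515: DF=(1 − 383/19515·(0.989800))/(1+383/19515) = 9617/10000 ≈ 0.961700
step 3 [1.5y] zero: DF = P = 9327/10000 ≈ 0.932700
step 4 [2y] bond c/2=31/800: DF=(8531823/8000000 − 31/800·(0.989800+0.961700+0.932700))/(1+31/800) = 9191/10000 ≈ 0.919100

1 1/2 4949/5000
2 1 9617/10000
3 3/2 9327/10000
4 2 9191/10000
s(0.5y) = (1/(4949/5000) − 1)/(1/2) = 102/4949 ≈ 2.0610%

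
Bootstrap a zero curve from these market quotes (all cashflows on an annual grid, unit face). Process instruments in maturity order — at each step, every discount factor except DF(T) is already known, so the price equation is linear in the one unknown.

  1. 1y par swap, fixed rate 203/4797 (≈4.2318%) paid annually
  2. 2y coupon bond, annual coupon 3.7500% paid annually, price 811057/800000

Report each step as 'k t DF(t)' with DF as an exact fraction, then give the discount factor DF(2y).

1 1 4797/5000
2 2 377/400
DF(2y) = 377/400 ≈ 0.942500

step 1 [1y] swap r/1=203/4797: DF=(1 − 203/4797·(0))/(1+203/4797) = 4797/5000 ≈ 0.959400
step 2 [2y] bond c/1=3/80: DF=(811057/800000 − 3/80·(0.959400))/(1+3/80) = 377/400 ≈ 0.942500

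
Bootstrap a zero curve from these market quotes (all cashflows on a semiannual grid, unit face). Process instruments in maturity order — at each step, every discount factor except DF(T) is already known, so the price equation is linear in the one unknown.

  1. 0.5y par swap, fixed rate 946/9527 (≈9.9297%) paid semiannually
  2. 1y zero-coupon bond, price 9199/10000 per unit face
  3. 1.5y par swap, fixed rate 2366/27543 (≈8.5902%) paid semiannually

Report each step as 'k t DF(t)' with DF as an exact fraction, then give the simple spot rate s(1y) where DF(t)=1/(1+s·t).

step 1 [0.5y] swap r/2=473/9527: DF=(1 − 473/9527·(0))/(1+473/9527) = 9527/10000 ≈ 0.952700
step 2 [1y] zero: DF = P = 9199/10000 ≈ 0.919900
step 3 [1.5y] swap r/2=1183/27543: DF=(1 − 1183/27543·(0.952700+0.919900))/(1+1183/27543) = 8817/10000 ≈ 0.881700

1 1/2 9527/10000
2 1 9199/10000
3 3/2 8817/10000
s(1y) = (1/(9199/10000) − 1)/(1) = 801/9199 ≈ 8.7075%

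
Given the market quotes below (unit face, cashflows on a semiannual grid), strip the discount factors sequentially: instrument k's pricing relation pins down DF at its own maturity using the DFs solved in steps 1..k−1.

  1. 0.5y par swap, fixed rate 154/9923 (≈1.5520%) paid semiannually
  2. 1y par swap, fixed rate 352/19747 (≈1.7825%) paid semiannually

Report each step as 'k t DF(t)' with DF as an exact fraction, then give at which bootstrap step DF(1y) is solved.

step 1 [0.5y] swap r/2=77/9923: DF=(1 − 77/9923·(0))/(1+77/9923) = 9923/10000 ≈ 0.992300
step 2 [1y] swap r/2=176/19747: DF=(1 − 176/19747·(0.992300))/(1+176/19747) = 614/625 ≈ 0.982400

1 1/2 9923/10000
2 1 614/625
DF(1y) is solved at step 2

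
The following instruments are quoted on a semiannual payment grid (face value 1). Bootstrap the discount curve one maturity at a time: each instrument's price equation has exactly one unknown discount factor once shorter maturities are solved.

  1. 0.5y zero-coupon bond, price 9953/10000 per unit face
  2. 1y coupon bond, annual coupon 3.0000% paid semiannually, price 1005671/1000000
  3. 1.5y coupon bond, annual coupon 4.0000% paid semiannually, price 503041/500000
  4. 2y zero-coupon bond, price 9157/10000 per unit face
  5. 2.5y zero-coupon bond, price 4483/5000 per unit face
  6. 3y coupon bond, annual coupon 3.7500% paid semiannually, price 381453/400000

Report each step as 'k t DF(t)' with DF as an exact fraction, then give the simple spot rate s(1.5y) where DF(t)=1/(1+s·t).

step 1 [0.5y] zero: DF = P = 9953/10000 ≈ 0.995300
step 2 [1y] bond c/2=3/200: DF=(1005671/1000000 − 3/200·(0.995300))/(1+3/200) = 9761/10000 ≈ 0.976100
step 3 [1.5y] bond c/2=1/50: DF=(503041/500000 − 1/50·(0.995300+0.976100))/(1+1/50) = 9477/10000 ≈ 0.947700
step 4 [2y] zero: DF = P = 9157/10000 ≈ 0.915700
step 5 [2.5y] zero: DF = P = 4483/5000 ≈ 0.896600
step 6 [3y] bond c/2=3/160: DF=(381453/400000 − 3/160·(0.995300+0.976100+0.947700+0.915700+0.896600))/(1+3/160) = 849/1000 ≈ 0.849000

1 1/2 9953/10000
2 1 9761/10000
3 3/2 9477/10000
4 2 9157/10000
5 5/2 4483/5000
6 3 849/1000
s(1.5y) = (1/(9477/10000) − 1)/(3/2) = 1046/28431 ≈ 3.6791%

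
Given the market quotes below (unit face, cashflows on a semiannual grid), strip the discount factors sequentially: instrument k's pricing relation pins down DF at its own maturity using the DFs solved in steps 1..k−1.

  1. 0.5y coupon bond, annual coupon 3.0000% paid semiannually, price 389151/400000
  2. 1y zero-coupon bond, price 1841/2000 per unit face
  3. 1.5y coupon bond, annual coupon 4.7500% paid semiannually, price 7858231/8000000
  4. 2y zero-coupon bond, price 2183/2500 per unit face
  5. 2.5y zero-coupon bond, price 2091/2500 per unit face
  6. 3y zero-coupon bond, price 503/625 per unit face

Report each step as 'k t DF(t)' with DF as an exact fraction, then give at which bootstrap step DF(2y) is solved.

step 1 [0.5y] bond c/2=3/200: DF=(389151/400000 − 3/200·(0))/(1+3/200) = 1917/2000 ≈ 0.958500
step 2 [1y] zero: DF = P = 1841/2000 ≈ 0.920500
step 3 [1.5y] bond c/2=19/800: DF=(7858231/8000000 − 19/800·(0.958500+0.920500))/(1+19/800) = 9159/10000 ≈ 0.915900
step 4 [2y] zero: DF = P = 2183/2500 ≈ 0.873200
step 5 [2.5y] zero: DF = P = 2091/2500 ≈ 0.836400
step 6 [3y] zero: DF = P = 503/625 ≈ 0.804800

1 1/2 1917/2000
2 1 1841/2000
3 3/2 9159/10000
4 2 2183/2500
5 5/2 2091/2500
6 3 503/625
DF(2y) is solved at step 4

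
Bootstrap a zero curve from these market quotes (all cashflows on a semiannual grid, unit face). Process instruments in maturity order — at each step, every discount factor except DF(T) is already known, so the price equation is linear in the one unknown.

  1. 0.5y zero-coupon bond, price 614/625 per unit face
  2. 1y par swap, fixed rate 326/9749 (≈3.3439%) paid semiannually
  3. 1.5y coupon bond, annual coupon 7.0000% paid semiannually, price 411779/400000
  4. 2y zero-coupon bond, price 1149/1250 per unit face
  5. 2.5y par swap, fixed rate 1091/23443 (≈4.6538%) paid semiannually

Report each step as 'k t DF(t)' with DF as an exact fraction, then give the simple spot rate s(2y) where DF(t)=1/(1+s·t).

1 1/2 614/625
2 1 4837/5000
3 3/2 9287/10000
4 2 1149/1250
5 5/2 8909/10000
s(2y) = (1/(1149/1250) − 1)/(2) = 101/2298 ≈ 4.3951%

step 1 [0.5y] zero: DF = P = 614/625 ≈ 0.982400
step 2 [1y] swap r/2=163/9749: DF=(1 − 163/9749·(0.982400))/(1+163/9749) = 4837/5000 ≈ 0.967400
step 3 [1.5y] bond c/2=7/200: DF=(411779/400000 − 7/200·(0.982400+0.967400))/(1+7/200) = 9287/10000 ≈ 0.928700
step 4 [2y] zero: DF = P = 1149/1250 ≈ 0.919200
step 5 [2.5y] swap r/2=1091/46886: DF=(1 − 1091/46886·(0.982400+0.967400+0.928700+0.919200))/(1+1091/46886) = 8909/10000 ≈ 0.890900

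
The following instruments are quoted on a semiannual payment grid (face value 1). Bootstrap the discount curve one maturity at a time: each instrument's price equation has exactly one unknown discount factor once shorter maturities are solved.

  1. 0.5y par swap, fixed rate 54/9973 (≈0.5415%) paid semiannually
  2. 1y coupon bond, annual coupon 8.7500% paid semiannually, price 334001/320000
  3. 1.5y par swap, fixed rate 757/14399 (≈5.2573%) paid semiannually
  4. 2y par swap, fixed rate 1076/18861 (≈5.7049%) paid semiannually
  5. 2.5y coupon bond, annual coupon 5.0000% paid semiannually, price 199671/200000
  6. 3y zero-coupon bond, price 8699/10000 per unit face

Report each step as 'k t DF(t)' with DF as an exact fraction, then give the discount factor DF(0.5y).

step 1 [0.5y] swap r/2=27/9973: DF=(1 − 27/9973·(0))/(1+27/9973) = 9973/10000 ≈ 0.997300
step 2 [1y] bond c/2=7/160: DF=(334001/320000 − 7/160·(0.997300))/(1+7/160) = 4791/5000 ≈ 0.958200
step 3 [1.5y] swap r/2=757/28798: DF=(1 − 757/28798·(0.997300+0.958200))/(1+757/28798) = 9243/10000 ≈ 0.924300
step 4 [2y] swap r/2=538/18861: DF=(1 − 538/18861·(0.997300+0.958200+0.924300))/(1+538/18861) = 2231/2500 ≈ 0.892400
step 5 [2.5y] bond c/2=1/40: DF=(199671/200000 − 1/40·(0.997300+0.958200+0.924300+0.892400))/(1+1/40) = 441/500 ≈ 0.882000
step 6 [3y] zero: DF = P = 8699/10000 ≈ 0.869900

1 1/2 9973/10000
2 1 4791/5000
3 3/2 9243/10000
4 2 2231/2500
5 5/2 441/500
6 3 8699/10000
DF(0.5y) = 9973/10000 ≈ 0.997300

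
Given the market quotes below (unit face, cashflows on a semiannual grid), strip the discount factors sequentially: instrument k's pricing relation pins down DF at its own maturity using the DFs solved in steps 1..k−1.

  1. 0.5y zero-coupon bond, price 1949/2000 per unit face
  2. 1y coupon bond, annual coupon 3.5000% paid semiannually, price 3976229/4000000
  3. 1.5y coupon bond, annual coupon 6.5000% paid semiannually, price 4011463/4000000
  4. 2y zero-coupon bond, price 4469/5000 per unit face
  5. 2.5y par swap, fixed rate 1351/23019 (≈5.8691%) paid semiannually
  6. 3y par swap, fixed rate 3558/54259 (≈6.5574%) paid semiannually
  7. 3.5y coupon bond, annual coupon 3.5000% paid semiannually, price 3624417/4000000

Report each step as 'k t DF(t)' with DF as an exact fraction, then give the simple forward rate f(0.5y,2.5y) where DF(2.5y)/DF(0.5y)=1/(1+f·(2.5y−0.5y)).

1 1/2 1949/2000
2 1 4801/5000
3 3/2 569/625
4 2 4469/5000
5 5/2 8649/10000
6 3 8221/10000
7 7/2 1993/2500
f(0.5y,2.5y) = ((1949/2000)/(8649/10000) − 1)/(2) = 548/8649 ≈ 6.3360%

step 1 [0.5y] zero: DF = P = 1949/2000 ≈ 0.974500
step 2 [1y] bond c/2=7/400: DF=(3976229/4000000 − 7/400·(0.974500))/(1+7/400) = 4801/5000 ≈ 0.960200
step 3 [1.5y] bond c/2=13/400: DF=(4011463/4000000 − 13/400·(0.974500+0.960200))/(1+13/400) = 569/625 ≈ 0.910400
step 4 [2y] zero: DF = P = 4469/5000 ≈ 0.893800
step 5 [2.5y] swap r/2=1351/46038: DF=(1 − 1351/46038·(0.974500+0.960200+0.910400+0.893800))/(1+1351/46038) = 8649/10000 ≈ 0.864900
step 6 [3y] swap r/2=1779/54259: DF=(1 − 1779/54259·(0.974500+0.960200+0.910400+0.893800+0.864900))/(1+1779/54259) = 8221/10000 ≈ 0.822100
step 7 [3.5y] bond c/2=7/400: DF=(3624417/4000000 − 7/400·(0.974500+0.960200+0.910400+0.893800+0.864900+0.822100))/(1+7/400) = 1993/2500 ≈ 0.797200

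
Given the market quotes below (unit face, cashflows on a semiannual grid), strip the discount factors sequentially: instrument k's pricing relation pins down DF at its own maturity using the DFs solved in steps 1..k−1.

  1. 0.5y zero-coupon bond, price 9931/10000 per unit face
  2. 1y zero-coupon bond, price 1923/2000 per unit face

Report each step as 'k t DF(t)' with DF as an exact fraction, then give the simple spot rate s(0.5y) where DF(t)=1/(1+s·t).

1 1/2 9931/10000
2 1 1923/2000
s(0.5y) = (1/(9931/10000) − 1)/(1/2) = 138/9931 ≈ 1.3896%

step 1 [0.5y] zero: DF = P = 9931/10000 ≈ 0.993100
step 2 [1y] zero: DF = P = 1923/2000 ≈ 0.961500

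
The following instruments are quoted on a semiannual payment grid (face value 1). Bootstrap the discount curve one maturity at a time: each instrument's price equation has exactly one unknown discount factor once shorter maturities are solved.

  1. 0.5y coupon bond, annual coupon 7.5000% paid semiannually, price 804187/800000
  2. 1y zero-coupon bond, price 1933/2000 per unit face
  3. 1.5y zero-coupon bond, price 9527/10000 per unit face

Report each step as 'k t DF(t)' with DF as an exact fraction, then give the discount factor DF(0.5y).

step 1 [0.5y] bond c/2=3/80: DF=(804187/800000 − 3/80·(0))/(1+3/80) = 9689/10000 ≈ 0.968900
step 2 [1y] zero: DF = P = 1933/2000 ≈ 0.966500
step 3 [1.5y] zero: DF = P = 9527/10000 ≈ 0.952700

1 1/2 9689/10000
2 1 1933/2000
3 3/2 9527/10000
DF(0.5y) = 9689/10000 ≈ 0.968900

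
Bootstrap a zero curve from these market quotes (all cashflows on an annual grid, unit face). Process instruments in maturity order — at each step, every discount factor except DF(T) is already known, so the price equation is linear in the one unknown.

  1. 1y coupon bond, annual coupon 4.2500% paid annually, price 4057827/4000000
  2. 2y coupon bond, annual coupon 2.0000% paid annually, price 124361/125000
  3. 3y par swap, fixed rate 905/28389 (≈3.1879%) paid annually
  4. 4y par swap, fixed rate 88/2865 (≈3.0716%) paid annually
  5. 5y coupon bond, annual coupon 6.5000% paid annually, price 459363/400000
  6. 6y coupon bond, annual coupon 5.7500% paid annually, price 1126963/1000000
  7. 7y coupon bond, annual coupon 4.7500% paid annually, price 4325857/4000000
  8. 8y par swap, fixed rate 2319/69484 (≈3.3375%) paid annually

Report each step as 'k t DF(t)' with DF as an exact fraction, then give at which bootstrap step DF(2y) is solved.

1 1 9731/10000
2 2 9563/10000
3 3 1819/2000
4 4 1107/1250
5 5 851/1000
6 6 8169/10000
7 7 7879/10000
8 8 7681/10000
DF(2y) is solved at step 2

step 1 [1y] bond c/1=17/400: DF=(4057827/4000000 − 17/400·(0))/(1+17/400) = 9731/10000 ≈ 0.973100
step 2 [2y] bond c/1=1/50: DF=(124361/125000 − 1/50·(0.973100))/(1+1/50) = 9563/10000 ≈ 0.956300
step 3 [3y] swap r/1=905/28389: DF=(1 − 905/28389·(0.973100+0.956300))/(1+905/28389) = 1819/2000 ≈ 0.909500
step 4 [4y] swap r/1=88/2865: DF=(1 − 88/2865·(0.973100+0.956300+0.909500))/(1+88/2865) = 1107/1250 ≈ 0.885600
step 5 [5y] bond c/1=13/200: DF=(459363/400000 − 13/200·(0.973100+0.956300+0.909500+0.885600))/(1+13/200) = 851/1000 ≈ 0.851000
step 6 [6y] bond c/1=23/400: DF=(1126963/1000000 − 23/400·(0.973100+0.956300+0.909500+0.885600+0.851000))/(1+23/400) = 8169/10000 ≈ 0.816900
step 7 [7y] bond c/1=19/400: DF=(4325857/4000000 − 19/400·(0.973100+0.956300+0.909500+0.885600+0.851000+0.816900))/(1+19/400) = 7879/10000 ≈ 0.787900
step 8 [8y] swap r/1=2319/69484: DF=(1 − 2319/69484·(0.973100+0.956300+0.909500+0.885600+0.851000+0.816900+0.787900))/(1+2319/69484) = 7681/10000 ≈ 0.768100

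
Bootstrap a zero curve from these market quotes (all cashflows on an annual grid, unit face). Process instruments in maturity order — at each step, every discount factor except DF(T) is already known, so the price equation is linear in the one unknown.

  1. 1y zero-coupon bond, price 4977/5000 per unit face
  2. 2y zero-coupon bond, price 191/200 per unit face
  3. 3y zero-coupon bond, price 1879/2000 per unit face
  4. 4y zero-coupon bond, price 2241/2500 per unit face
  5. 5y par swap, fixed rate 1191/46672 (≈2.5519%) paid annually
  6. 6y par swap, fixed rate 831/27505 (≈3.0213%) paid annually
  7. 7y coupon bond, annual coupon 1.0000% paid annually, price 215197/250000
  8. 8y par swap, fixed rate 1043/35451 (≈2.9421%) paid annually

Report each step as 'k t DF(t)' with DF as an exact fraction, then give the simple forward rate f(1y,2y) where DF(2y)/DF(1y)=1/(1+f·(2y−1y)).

step 1 [1y] zero: DF = P = 4977/5000 ≈ 0.995400
step 2 [2y] zero: DF = P = 191/200 ≈ 0.955000
step 3 [3y] zero: DF = P = 1879/2000 ≈ 0.939500
step 4 [4y] zero: DF = P = 2241/2500 ≈ 0.896400
step 5 [5y] swap r/1=1191/46672: DF=(1 − 1191/46672·(0.995400+0.955000+0.939500+0.896400))/(1+1191/46672) = 8809/10000 ≈ 0.880900
step 6 [6y] swap r/1=831/27505: DF=(1 − 831/27505·(0.995400+0.955000+0.939500+0.896400+0.880900))/(1+831/27505) = 4169/5000 ≈ 0.833800
step 7 [7y] bond c/1=1/100: DF=(215197/250000 − 1/100·(0.995400+0.955000+0.939500+0.896400+0.880900+0.833800))/(1+1/100) = 3989/5000 ≈ 0.797800
step 8 [8y] swap r/1=1043/35451: DF=(1 − 1043/35451·(0.995400+0.955000+0.939500+0.896400+0.880900+0.833800+0.797800))/(1+1043/35451) = 3957/5000 ≈ 0.791400

1 1 4977/5000
2 2 191/200
3 3 1879/2000
4 4 2241/2500
5 5 8809/10000
6 6 4169/5000
7 7 3989/5000
8 8 3957/5000
f(1y,2y) = ((4977/5000)/(191/200) − 1)/(1) = 202/4775 ≈ 4.2304%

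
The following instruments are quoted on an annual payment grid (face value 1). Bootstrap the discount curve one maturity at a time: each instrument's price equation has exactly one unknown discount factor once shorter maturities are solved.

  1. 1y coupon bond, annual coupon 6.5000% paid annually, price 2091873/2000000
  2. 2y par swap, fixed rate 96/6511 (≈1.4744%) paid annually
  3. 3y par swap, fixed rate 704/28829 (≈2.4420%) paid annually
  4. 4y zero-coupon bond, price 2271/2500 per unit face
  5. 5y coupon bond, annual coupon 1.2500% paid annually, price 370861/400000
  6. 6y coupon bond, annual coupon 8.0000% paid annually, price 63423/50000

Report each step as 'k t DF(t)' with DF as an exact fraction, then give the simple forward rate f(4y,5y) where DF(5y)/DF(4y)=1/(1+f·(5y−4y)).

step 1 [1y] bond c/1=13/200: DF=(2091873/2000000 − 13/200·(0))/(1+13/200) = 9821/10000 ≈ 0.982100
step 2 [2y] swap r/1=96/6511: DF=(1 − 96/6511·(0.982100))/(1+96/6511) = 607/625 ≈ 0.971200
step 3 [3y] swap r/1=704/28829: DF=(1 − 704/28829·(0.982100+0.971200))/(1+704/28829) = 581/625 ≈ 0.929600
step 4 [4y] zero: DF = P = 2271/2500 ≈ 0.908400
step 5 [5y] bond c/1=1/80: DF=(370861/400000 − 1/80·(0.982100+0.971200+0.929600+0.908400))/(1+1/80) = 8689/10000 ≈ 0.868900
step 6 [6y] bond c/1=2/25: DF=(63423/50000 − 2/25·(0.982100+0.971200+0.929600+0.908400+0.868900))/(1+2/25) = 8293/10000 ≈ 0.829300

1 1 9821/10000
2 2 607/625
3 3 581/625
4 4 2271/2500
5 5 8689/10000
6 6 8293/10000
f(4y,5y) = ((2271/2500)/(8689/10000) − 1)/(1) = 395/8689 ≈ 4.5460%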